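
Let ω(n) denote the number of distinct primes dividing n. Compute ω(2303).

2

2303 = 7^2 · 47
2303 = 7^2 · 47, which has 2 distinct prime factors.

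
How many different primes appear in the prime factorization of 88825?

88825 = 5^2 · 3553
3553 = 11 · 323
323 = 17 · 19
88825 = 5^2 · 11 · 17 · 19, which has 4 distinct prime factors.

4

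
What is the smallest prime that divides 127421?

127421 is odd.
Digit sum 17, not divisible by 3.
Ends in 1: not divisible by 5.
7: 127421 = 7·18203

7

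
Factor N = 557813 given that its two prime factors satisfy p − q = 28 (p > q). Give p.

Since p = q + 28, we have 557813 = q(q + 28), so q² + 28q − 557813 = 0.
Discriminant: 28² + 4·557813 = 784 + 2231252 = 2232036; √2232036 = 1494.
q = (−28 + 1494)/2 = 733, and p = q + 28 = 761.
Check: 733 · 761 = 557813.

761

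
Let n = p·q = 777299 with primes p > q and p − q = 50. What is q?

Since p = q + 50, we have 777299 = q(q + 50), so q² + 50q − 777299 = 0.
Discriminant: 50² + 4·777299 = 2500 + 3109196 = 3111696; √3111696 = 1764.
q = (−50 + 1764)/2 = 857, and p = q + 50 = 907.
Check: 857 · 907 = 777299.

857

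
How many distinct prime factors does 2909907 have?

6

2909907 = 3^2 · 323323
323323 = 7 · 46189
46189 = 11 · 4199
4199 = 13 · 323
323 = 17 · 19
2909907 = 3^2 · 7 · 11 · 13 · 17 · 19, which has 6 distinct prime factors.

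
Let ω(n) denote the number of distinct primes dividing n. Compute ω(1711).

2

1711 = 29 · 59
1711 = 29 · 59, which has 2 distinct prime factors.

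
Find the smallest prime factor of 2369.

23

2369 is odd.
Digit sum 20, not divisible by 3.
Ends in 9: not divisible by 5.
7: 2369 = 7·338 + 3
11: 2369 = 11·215 + 4
13: 2369 = 13·182 + 3
17: 2369 = 17·139 + 6
19: 2369 = 19·124 + 13
23: 2369 = 23·103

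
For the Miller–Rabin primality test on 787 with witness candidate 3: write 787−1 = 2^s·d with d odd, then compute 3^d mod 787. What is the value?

786

787 − 1 = 786 = 2^1 · 393, so d = 393.
3^1 ≡ 3 (mod 787)
3^2 ≡ 3^2 = 9 ≡ 9 (mod 787)
3^4 ≡ 9^2 = 81 ≡ 81 (mod 787)
3^8 ≡ 81^2 = 6561 ≡ 265 (mod 787)
3^16 ≡ 265^2 = 70225 ≡ 182 (mod 787)
3^32 ≡ 182^2 = 33124 ≡ 70 (mod 787)
3^64 ≡ 70^2 = 4900 ≡ 178 (mod 787)
3^128 ≡ 178^2 = 31684 ≡ 204 (mod 787)
3^256 ≡ 204^2 = 41616 ≡ 692 (mod 787)
393 = 256 + 128 + 8 + 1 in binary powers of 2.
So 3^393 ≡ 692 · 204 · 265 · 3 ≡ 786 (mod 787).
Since 3^d ≡ 786 (mod 787), base 3 does not prove 787 composite.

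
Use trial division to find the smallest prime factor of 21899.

61

21899 is odd.
Digit sum 29, not divisible by 3.
Ends in 9: not divisible by 5.
7: 21899 = 7·3128 + 3
11: 21899 = 11·1990 + 9
13: 21899 = 13·1684 + 7
17: 21899 = 17·1288 + 3
19: 21899 = 19·1152 + 11
23: 21899 = 23·952 + 3
29: 21899 = 29·755 + 4
31: 21899 = 31·706 + 13
37: 21899 = 37·591 + 32
41: 21899 = 41·534 + 5
43: 21899 = 43·509 + 12
47: 21899 = 47·465 + 44
53: 21899 = 53·413 + 10
59: 21899 = 59·371 + 10
61: 21899 = 61·359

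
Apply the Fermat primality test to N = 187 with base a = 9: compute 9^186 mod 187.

9^1 ≡ 9 (mod 187)
9^2 ≡ 9^2 = 81 ≡ 81 (mod 187)
9^4 ≡ 81^2 = 6561 ≡ 16 (mod 187)
9^8 ≡ 16^2 = 256 ≡ 69 (mod 187)
9^16 ≡ 69^2 = 4761 ≡ 86 (mod 187)
9^32 ≡ 86^2 = 7396 ≡ 103 (mod 187)
9^64 ≡ 103^2 = 10609 ≡ 137 (mod 187)
9^128 ≡ 137^2 = 18769 ≡ 69 (mod 187)
186 = 128 + 32 + 16 + 8 + 2 in binary powers of 2.
So 9^186 ≡ 69 · 103 · 86 · 69 · 81 ≡ 64 (mod 187).
Since 64 ≠ 1, base 9 is a Fermat witness: 187 is composite.

64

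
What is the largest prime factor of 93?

93 = 3 · 31
31 is prime.
So 93 = 3 · 31; the largest prime factor is 31.

31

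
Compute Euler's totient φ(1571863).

Factor: 1571863 = 79 · 101 · 197.
φ(1571863) = (79−1) · (101−1) · (197−1) = 78 · 100 · 196 = 1528800.

1528800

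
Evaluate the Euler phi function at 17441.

Factor: 17441 = 107 · 163.
φ(17441) = (107−1) · (163−1) = 106 · 162 = 17172.

17172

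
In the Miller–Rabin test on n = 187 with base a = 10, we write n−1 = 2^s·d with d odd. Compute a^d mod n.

187 − 1 = 186 = 2^1 · 93, so d = 93.
10^1 ≡ 10 (mod 187)
10^2 ≡ 10^2 = 100 ≡ 100 (mod 187)
10^4 ≡ 100^2 = 10000 ≡ 89 (mod 187)
10^8 ≡ 89^2 = 7921 ≡ 67 (mod 187)
10^16 ≡ 67^2 = 4489 ≡ 1 (mod 187)
10^32 ≡ 1^2 = 1 ≡ 1 (mod 187)
10^64 ≡ 1^2 = 1 ≡ 1 (mod 187)
93 = 64 + 16 + 8 + 4 + 1 in binary powers of 2.
So 10^93 ≡ 1 · 1 · 67 · 89 · 10 ≡ 164 (mod 187).
Squaring chain: 164; never reaches −1, so base 10 is a Miller–Rabin witness that 187 is composite.

164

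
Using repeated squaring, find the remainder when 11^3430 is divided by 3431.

1583

11^1 ≡ 11 (mod 3431)
11^2 ≡ 11^2 = 121 ≡ 121 (mod 3431)
11^4 ≡ 121^2 = 14641 ≡ 917 (mod 3431)
11^8 ≡ 917^2 = 840889 ≡ 294 (mod 3431)
11^16 ≡ 294^2 = 86436 ≡ 661 (mod 3431)
11^32 ≡ 661^2 = 436921 ≡ 1184 (mod 3431)
11^64 ≡ 1184^2 = 1401856 ≡ 2008 (mod 3431)
11^128 ≡ 2008^2 = 4032064 ≡ 639 (mod 3431)
11^256 ≡ 639^2 = 408321 ≡ 32 (mod 3431)
11^512 ≡ 32^2 = 1024 ≡ 1024 (mod 3431)
11^1024 ≡ 1024^2 = 1048576 ≡ 2121 (mod 3431)
11^2048 ≡ 2121^2 = 4498641 ≡ 600 (mod 3431)
3430 = 2048 + 1024 + 256 + 64 + 32 + 4 + 2 in binary powers of 2.
So 11^3430 ≡ 600 · 2121 · 32 · 2008 · 1184 · 917 · 121 ≡ 1583 (mod 3431).
Since 1583 ≠ 1, base 11 is a Fermat witness: 3431 is composite.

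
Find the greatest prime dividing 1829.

1829 = 31 · 59
59 is prime.
So 1829 = 31 · 59; the largest prime factor is 59.

59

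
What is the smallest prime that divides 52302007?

52302007 is odd.
Digit sum 19, not divisible by 3.
Ends in 7: not divisible by 5.
7: 52302007 = 7·7471715 + 2
11: 52302007 = 11·4754727 + 10
13: 52302007 = 13·4023231 + 4
17: 52302007 = 17·3076588 + 11
19: 52302007 = 19·2752737 + 4
23: 52302007 = 23·2274000 + 7
29: 52302007 = 29·1803517 + 14
31: 52302007 = 31·1687161 + 16
37: 52302007 = 37·1413567 + 28
41: 52302007 = 41·1275658 + 29
43: 52302007 = 43·1216325 + 32
47: 52302007 = 47·1112808 + 31
53: 52302007 = 53·986830 + 17
59: 52302007 = 59·886474 + 41
61: 52302007 = 61·857409 + 58
67: 52302007 = 67·780626 + 65
71: 52302007 = 71·736647 + 70
73: 52302007 = 73·716465 + 62
79: 52302007 = 79·662050 + 57
83: 52302007 = 83·630144 + 55
89: 52302007 = 89·587663

89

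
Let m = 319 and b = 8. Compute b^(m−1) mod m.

8^1 ≡ 8 (mod 319)
8^2 ≡ 8^2 = 64 ≡ 64 (mod 319)
8^4 ≡ 64^2 = 4096 ≡ 268 (mod 319)
8^8 ≡ 268^2 = 71824 ≡ 49 (mod 319)
8^16 ≡ 49^2 = 2401 ≡ 168 (mod 319)
8^32 ≡ 168^2 = 28224 ≡ 152 (mod 319)
8^64 ≡ 152^2 = 23104 ≡ 136 (mod 319)
8^128 ≡ 136^2 = 18496 ≡ 313 (mod 319)
8^256 ≡ 313^2 = 97969 ≡ 36 (mod 319)
318 = 256 + 32 + 16 + 8 + 4 + 2 in binary powers of 2.
So 8^318 ≡ 36 · 152 · 168 · 49 · 268 · 64 ≡ 236 (mod 319).
Since 236 ≠ 1, base 8 is a Fermat witness: 319 is composite.

236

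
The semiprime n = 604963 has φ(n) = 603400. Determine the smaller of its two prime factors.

φ(n) = (p−1)(q−1) = n − (p+q) + 1, so p + q = 604963 − 603400 + 1 = 1564.
p and q are the roots of t² − 1564t + 604963 = 0.
Discriminant: 1564² − 4·604963 = 2446096 − 2419852 = 26244; √26244 = 162.
q = (1564 − 162)/2 = 701, p = (1564 + 162)/2 = 863.
Check: 701 · 863 = 604963.

701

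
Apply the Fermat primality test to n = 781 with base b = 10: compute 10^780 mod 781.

243

10^1 ≡ 10 (mod 781)
10^2 ≡ 10^2 = 100 ≡ 100 (mod 781)
10^4 ≡ 100^2 = 10000 ≡ 628 (mod 781)
10^8 ≡ 628^2 = 394384 ≡ 760 (mod 781)
10^16 ≡ 760^2 = 577600 ≡ 441 (mod 781)
10^32 ≡ 441^2 = 194481 ≡ 12 (mod 781)
10^64 ≡ 12^2 = 144 ≡ 144 (mod 781)
10^128 ≡ 144^2 = 20736 ≡ 430 (mod 781)
10^256 ≡ 430^2 = 184900 ≡ 584 (mod 781)
10^512 ≡ 584^2 = 341056 ≡ 540 (mod 781)
780 = 512 + 256 + 8 + 4 in binary powers of 2.
So 10^780 ≡ 540 · 584 · 760 · 628 ≡ 243 (mod 781).
Since 243 ≠ 1, base 10 is a Fermat witness: 781 is composite.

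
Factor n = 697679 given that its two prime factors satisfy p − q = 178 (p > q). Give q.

751

Since p = q + 178, we have 697679 = q(q + 178), so q² + 178q − 697679 = 0.
Discriminant: 178² + 4·697679 = 31684 + 2790716 = 2822400; √2822400 = 1680.
q = (−178 + 1680)/2 = 751, and p = q + 178 = 929.
Check: 751 · 929 = 697679.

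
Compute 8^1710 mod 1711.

789

8^1 ≡ 8 (mod 1711)
8^2 ≡ 8^2 = 64 ≡ 64 (mod 1711)
8^4 ≡ 64^2 = 4096 ≡ 674 (mod 1711)
8^8 ≡ 674^2 = 454276 ≡ 861 (mod 1711)
8^16 ≡ 861^2 = 741321 ≡ 458 (mod 1711)
8^32 ≡ 458^2 = 209764 ≡ 1022 (mod 1711)
8^64 ≡ 1022^2 = 1044484 ≡ 774 (mod 1711)
8^128 ≡ 774^2 = 599076 ≡ 226 (mod 1711)
8^256 ≡ 226^2 = 51076 ≡ 1457 (mod 1711)
8^512 ≡ 1457^2 = 2122849 ≡ 1209 (mod 1711)
8^1024 ≡ 1209^2 = 1461681 ≡ 487 (mod 1711)
1710 = 1024 + 512 + 128 + 32 + 8 + 4 + 2 in binary powers of 2.
So 8^1710 ≡ 487 · 1209 · 226 · 1022 · 861 · 674 · 64 ≡ 789 (mod 1711).
Since 789 ≠ 1, base 8 is a Fermat witness: 1711 is composite.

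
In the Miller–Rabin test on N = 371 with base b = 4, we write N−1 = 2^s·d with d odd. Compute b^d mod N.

371 − 1 = 370 = 2^1 · 185, so d = 185.
4^1 ≡ 4 (mod 371)
4^2 ≡ 4^2 = 16 ≡ 16 (mod 371)
4^4 ≡ 16^2 = 256 ≡ 256 (mod 371)
4^8 ≡ 256^2 = 65536 ≡ 240 (mod 371)
4^16 ≡ 240^2 = 57600 ≡ 95 (mod 371)
4^32 ≡ 95^2 = 9025 ≡ 121 (mod 371)
4^64 ≡ 121^2 = 14641 ≡ 172 (mod 371)
4^128 ≡ 172^2 = 29584 ≡ 275 (mod 371)
185 = 128 + 32 + 16 + 8 + 1 in binary powers of 2.
So 4^185 ≡ 275 · 121 · 95 · 240 · 4 ≡ 170 (mod 371).
Squaring chain: 170; never reaches −1, so base 4 is a Miller–Rabin witness that 371 is composite.

170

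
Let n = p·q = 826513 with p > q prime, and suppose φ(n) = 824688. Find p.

φ(n) = (p−1)(q−1) = n − (p+q) + 1, so p + q = 826513 − 824688 + 1 = 1826.
p and q are the roots of t² − 1826t + 826513 = 0.
Discriminant: 1826² − 4·826513 = 3334276 − 3306052 = 28224; √28224 = 168.
q = (1826 − 168)/2 = 829, p = (1826 + 168)/2 = 997.
Check: 829 · 997 = 826513.

997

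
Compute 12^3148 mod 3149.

2179

12^1 ≡ 12 (mod 3149)
12^2 ≡ 12^2 = 144 ≡ 144 (mod 3149)
12^4 ≡ 144^2 = 20736 ≡ 1842 (mod 3149)
12^8 ≡ 1842^2 = 3392964 ≡ 1491 (mod 3149)
12^16 ≡ 1491^2 = 2223081 ≡ 3036 (mod 3149)
12^32 ≡ 3036^2 = 9217296 ≡ 173 (mod 3149)
12^64 ≡ 173^2 = 29929 ≡ 1588 (mod 3149)
12^128 ≡ 1588^2 = 2521744 ≡ 2544 (mod 3149)
12^256 ≡ 2544^2 = 6471936 ≡ 741 (mod 3149)
12^512 ≡ 741^2 = 549081 ≡ 1155 (mod 3149)
12^1024 ≡ 1155^2 = 1334025 ≡ 1998 (mod 3149)
12^2048 ≡ 1998^2 = 3992004 ≡ 2221 (mod 3149)
3148 = 2048 + 1024 + 64 + 8 + 4 in binary powers of 2.
So 12^3148 ≡ 2221 · 1998 · 1588 · 1491 · 1842 ≡ 2179 (mod 3149).
Since 2179 ≠ 1, base 12 is a Fermat witness: 3149 is composite.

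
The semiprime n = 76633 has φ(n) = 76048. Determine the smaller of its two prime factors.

197

φ(n) = (p−1)(q−1) = n − (p+q) + 1, so p + q = 76633 − 76048 + 1 = 586.
p and q are the roots of t² − 586t + 76633 = 0.
Discriminant: 586² − 4·76633 = 343396 − 306532 = 36864; √36864 = 192.
q = (586 − 192)/2 = 197, p = (586 + 192)/2 = 389.
Check: 197 · 389 = 76633.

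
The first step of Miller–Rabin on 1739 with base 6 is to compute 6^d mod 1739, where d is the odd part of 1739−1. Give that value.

1560

1739 − 1 = 1738 = 2^1 · 869, so d = 869.
6^1 ≡ 6 (mod 1739)
6^2 ≡ 6^2 = 36 ≡ 36 (mod 1739)
6^4 ≡ 36^2 = 1296 ≡ 1296 (mod 1739)
6^8 ≡ 1296^2 = 1679616 ≡ 1481 (mod 1739)
6^16 ≡ 1481^2 = 2193361 ≡ 482 (mod 1739)
6^32 ≡ 482^2 = 232324 ≡ 1037 (mod 1739)
6^64 ≡ 1037^2 = 1075369 ≡ 667 (mod 1739)
6^128 ≡ 667^2 = 444889 ≡ 1444 (mod 1739)
6^256 ≡ 1444^2 = 2085136 ≡ 75 (mod 1739)
6^512 ≡ 75^2 = 5625 ≡ 408 (mod 1739)
869 = 512 + 256 + 64 + 32 + 4 + 1 in binary powers of 2.
So 6^869 ≡ 408 · 75 · 667 · 1037 · 1296 · 6 ≡ 1560 (mod 1739).
Squaring chain: 1560; never reaches −1, so base 6 is a Miller–Rabin witness that 1739 is composite.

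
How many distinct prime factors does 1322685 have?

1322685 = 3^2 · 146965
146965 = 5 · 29393
29393 = 7 · 4199
4199 = 13 · 323
323 = 17 · 19
1322685 = 3^2 · 5 · 7 · 13 · 17 · 19, which has 6 distinct prime factors.

6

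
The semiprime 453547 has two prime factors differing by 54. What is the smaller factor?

647

Since p = q + 54, we have 453547 = q(q + 54), so q² + 54q − 453547 = 0.
Discriminant: 54² + 4·453547 = 2916 + 1814188 = 1817104; √1817104 = 1348.
q = (−54 + 1348)/2 = 647, and p = q + 54 = 701.
Check: 647 · 701 = 453547.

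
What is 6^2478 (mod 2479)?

6^1 ≡ 6 (mod 2479)
6^2 ≡ 6^2 = 36 ≡ 36 (mod 2479)
6^4 ≡ 36^2 = 1296 ≡ 1296 (mod 2479)
6^8 ≡ 1296^2 = 1679616 ≡ 1333 (mod 2479)
6^16 ≡ 1333^2 = 1776889 ≡ 1925 (mod 2479)
6^32 ≡ 1925^2 = 3705625 ≡ 1999 (mod 2479)
6^64 ≡ 1999^2 = 3996001 ≡ 2332 (mod 2479)
6^128 ≡ 2332^2 = 5438224 ≡ 1777 (mod 2479)
6^256 ≡ 1777^2 = 3157729 ≡ 1962 (mod 2479)
6^512 ≡ 1962^2 = 3849444 ≡ 2036 (mod 2479)
6^1024 ≡ 2036^2 = 4145296 ≡ 408 (mod 2479)
6^2048 ≡ 408^2 = 166464 ≡ 371 (mod 2479)
2478 = 2048 + 256 + 128 + 32 + 8 + 4 + 2 in binary powers of 2.
So 6^2478 ≡ 371 · 1962 · 1777 · 1999 · 1333 · 1296 · 36 ≡ 2293 (mod 2479).
Since 2293 ≠ 1, base 6 is a Fermat witness: 2479 is composite.

2293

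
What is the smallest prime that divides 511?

7

511 is odd.
Digit sum 7, not divisible by 3.
Ends in 1: not divisible by 5.
7: 511 = 7·73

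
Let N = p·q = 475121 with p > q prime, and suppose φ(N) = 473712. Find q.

φ(n) = (p−1)(q−1) = n − (p+q) + 1, so p + q = 475121 − 473712 + 1 = 1410.
p and q are the roots of t² − 1410t + 475121 = 0.
Discriminant: 1410² − 4·475121 = 1988100 − 1900484 = 87616; √87616 = 296.
q = (1410 − 296)/2 = 557, p = (1410 + 296)/2 = 853.
Check: 557 · 853 = 475121.

557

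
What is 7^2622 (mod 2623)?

7^1 ≡ 7 (mod 2623)
7^2 ≡ 7^2 = 49 ≡ 49 (mod 2623)
7^4 ≡ 49^2 = 2401 ≡ 2401 (mod 2623)
7^8 ≡ 2401^2 = 5764801 ≡ 2070 (mod 2623)
7^16 ≡ 2070^2 = 4284900 ≡ 1541 (mod 2623)
7^32 ≡ 1541^2 = 2374681 ≡ 866 (mod 2623)
7^64 ≡ 866^2 = 749956 ≡ 2401 (mod 2623)
7^128 ≡ 2401^2 = 5764801 ≡ 2070 (mod 2623)
7^256 ≡ 2070^2 = 4284900 ≡ 1541 (mod 2623)
7^512 ≡ 1541^2 = 2374681 ≡ 866 (mod 2623)
7^1024 ≡ 866^2 = 749956 ≡ 2401 (mod 2623)
7^2048 ≡ 2401^2 = 5764801 ≡ 2070 (mod 2623)
2622 = 2048 + 512 + 32 + 16 + 8 + 4 + 2 in binary powers of 2.
So 7^2622 ≡ 2070 · 866 · 866 · 1541 · 2070 · 2401 · 49 ≡ 1979 (mod 2623).
Since 1979 ≠ 1, base 7 is a Fermat witness: 2623 is composite.

1979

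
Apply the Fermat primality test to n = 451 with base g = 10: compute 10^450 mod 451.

1

10^1 ≡ 10 (mod 451)
10^2 ≡ 10^2 = 100 ≡ 100 (mod 451)
10^4 ≡ 100^2 = 10000 ≡ 78 (mod 451)
10^8 ≡ 78^2 = 6084 ≡ 221 (mod 451)
10^16 ≡ 221^2 = 48841 ≡ 133 (mod 451)
10^32 ≡ 133^2 = 17689 ≡ 100 (mod 451)
10^64 ≡ 100^2 = 10000 ≡ 78 (mod 451)
10^128 ≡ 78^2 = 6084 ≡ 221 (mod 451)
10^256 ≡ 221^2 = 48841 ≡ 133 (mod 451)
450 = 256 + 128 + 64 + 2 in binary powers of 2.
So 10^450 ≡ 133 · 221 · 78 · 100 ≡ 1 (mod 451).
Since the result is 1, base 10 gives no evidence that 451 is composite.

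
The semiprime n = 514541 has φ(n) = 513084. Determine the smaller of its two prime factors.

599

φ(n) = (p−1)(q−1) = n − (p+q) + 1, so p + q = 514541 − 513084 + 1 = 1458.
p and q are the roots of t² − 1458t + 514541 = 0.
Discriminant: 1458² − 4·514541 = 2125764 − 2058164 = 67600; √67600 = 260.
q = (1458 − 260)/2 = 599, p = (1458 + 260)/2 = 859.
Check: 599 · 859 = 514541.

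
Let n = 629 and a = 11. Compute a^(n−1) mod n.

174

11^1 ≡ 11 (mod 629)
11^2 ≡ 11^2 = 121 ≡ 121 (mod 629)
11^4 ≡ 121^2 = 14641 ≡ 174 (mod 629)
11^8 ≡ 174^2 = 30276 ≡ 84 (mod 629)
11^16 ≡ 84^2 = 7056 ≡ 137 (mod 629)
11^32 ≡ 137^2 = 18769 ≡ 528 (mod 629)
11^64 ≡ 528^2 = 278784 ≡ 137 (mod 629)
11^128 ≡ 137^2 = 18769 ≡ 528 (mod 629)
11^256 ≡ 528^2 = 278784 ≡ 137 (mod 629)
11^512 ≡ 137^2 = 18769 ≡ 528 (mod 629)
628 = 512 + 64 + 32 + 16 + 4 in binary powers of 2.
So 11^628 ≡ 528 · 137 · 528 · 137 · 174 ≡ 174 (mod 629).
Since 174 ≠ 1, base 11 is a Fermat witness: 629 is composite.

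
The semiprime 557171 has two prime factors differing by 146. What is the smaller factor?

677

Since p = q + 146, we have 557171 = q(q + 146), so q² + 146q − 557171 = 0.
Discriminant: 146² + 4·557171 = 21316 + 2228684 = 2250000; √2250000 = 1500.
q = (−146 + 1500)/2 = 677, and p = q + 146 = 823.
Check: 677 · 823 = 557171.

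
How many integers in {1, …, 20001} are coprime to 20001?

Factor: 20001 = 3 · 59 · 113.
φ(20001) = (3−1) · (59−1) · (113−1) = 2 · 58 · 112 = 12992.

12992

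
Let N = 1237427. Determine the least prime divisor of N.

1237427 is odd.
Digit sum 26, not divisible by 3.
Ends in 7: not divisible by 5.
7: 1237427 = 7·176775 + 2
11: 1237427 = 11·112493 + 4
13: 1237427 = 13·95186 + 9
17: 1237427 = 17·72789 + 14
19: 1237427 = 19·65127 + 14
23: 1237427 = 23·53801 + 4
29: 1237427 = 29·42669 + 26
31: 1237427 = 31·39917

31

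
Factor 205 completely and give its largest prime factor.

41

205 = 5 · 41
41 is prime.
So 205 = 5 · 41; the largest prime factor is 41.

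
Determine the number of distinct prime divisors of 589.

2

589 = 19 · 31
589 = 19 · 31, which has 2 distinct prime factors.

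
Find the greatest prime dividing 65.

65 = 5 · 13
13 is prime.
So 65 = 5 · 13; the largest prime factor is 13.

13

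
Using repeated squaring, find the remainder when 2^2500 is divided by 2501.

2^1 ≡ 2 (mod 2501)
2^2 ≡ 2^2 = 4 ≡ 4 (mod 2501)
2^4 ≡ 4^2 = 16 ≡ 16 (mod 2501)
2^8 ≡ 16^2 = 256 ≡ 256 (mod 2501)
2^16 ≡ 256^2 = 65536 ≡ 510 (mod 2501)
2^32 ≡ 510^2 = 260100 ≡ 2497 (mod 2501)
2^64 ≡ 2497^2 = 6235009 ≡ 16 (mod 2501)
2^128 ≡ 16^2 = 256 ≡ 256 (mod 2501)
2^256 ≡ 256^2 = 65536 ≡ 510 (mod 2501)
2^512 ≡ 510^2 = 260100 ≡ 2497 (mod 2501)
2^1024 ≡ 2497^2 = 6235009 ≡ 16 (mod 2501)
2^2048 ≡ 16^2 = 256 ≡ 256 (mod 2501)
2500 = 2048 + 256 + 128 + 64 + 4 in binary powers of 2.
So 2^2500 ≡ 256 · 510 · 256 · 16 · 16 ≡ 1477 (mod 2501).
Since 1477 ≠ 1, base 2 is a Fermat witness: 2501 is composite.

1477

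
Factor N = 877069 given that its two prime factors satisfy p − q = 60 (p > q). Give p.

967

Since p = q + 60, we have 877069 = q(q + 60), so q² + 60q − 877069 = 0.
Discriminant: 60² + 4·877069 = 3600 + 3508276 = 3511876; √3511876 = 1874.
q = (−60 + 1874)/2 = 907, and p = q + 60 = 967.
Check: 907 · 967 = 877069.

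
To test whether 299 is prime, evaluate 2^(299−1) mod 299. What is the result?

140

2^1 ≡ 2 (mod 299)
2^2 ≡ 2^2 = 4 ≡ 4 (mod 299)
2^4 ≡ 4^2 = 16 ≡ 16 (mod 299)
2^8 ≡ 16^2 = 256 ≡ 256 (mod 299)
2^16 ≡ 256^2 = 65536 ≡ 55 (mod 299)
2^32 ≡ 55^2 = 3025 ≡ 35 (mod 299)
2^64 ≡ 35^2 = 1225 ≡ 29 (mod 299)
2^128 ≡ 29^2 = 841 ≡ 243 (mod 299)
2^256 ≡ 243^2 = 59049 ≡ 146 (mod 299)
298 = 256 + 32 + 8 + 2 in binary powers of 2.
So 2^298 ≡ 146 · 35 · 256 · 4 ≡ 140 (mod 299).
Since 140 ≠ 1, base 2 is a Fermat witness: 299 is composite.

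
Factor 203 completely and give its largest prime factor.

203 = 7 · 29
29 is prime.
So 203 = 7 · 29; the largest prime factor is 29.

29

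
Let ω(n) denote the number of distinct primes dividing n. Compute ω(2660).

2660 = 2^2 · 665
665 = 5 · 133
133 = 7 · 19
2660 = 2^2 · 5 · 7 · 19, which has 4 distinct prime factors.

4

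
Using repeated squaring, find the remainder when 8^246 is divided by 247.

77

8^1 ≡ 8 (mod 247)
8^2 ≡ 8^2 = 64 ≡ 64 (mod 247)
8^4 ≡ 64^2 = 4096 ≡ 144 (mod 247)
8^8 ≡ 144^2 = 20736 ≡ 235 (mod 247)
8^16 ≡ 235^2 = 55225 ≡ 144 (mod 247)
8^32 ≡ 144^2 = 20736 ≡ 235 (mod 247)
8^64 ≡ 235^2 = 55225 ≡ 144 (mod 247)
8^128 ≡ 144^2 = 20736 ≡ 235 (mod 247)
246 = 128 + 64 + 32 + 16 + 4 + 2 in binary powers of 2.
So 8^246 ≡ 235 · 144 · 235 · 144 · 144 · 64 ≡ 77 (mod 247).
Since 77 ≠ 1, base 8 is a Fermat witness: 247 is composite.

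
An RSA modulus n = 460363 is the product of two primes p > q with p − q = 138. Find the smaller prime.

613

Since p = q + 138, we have 460363 = q(q + 138), so q² + 138q − 460363 = 0.
Discriminant: 138² + 4·460363 = 19044 + 1841452 = 1860496; √1860496 = 1364.
q = (−138 + 1364)/2 = 613, and p = q + 138 = 751.
Check: 613 · 751 = 460363.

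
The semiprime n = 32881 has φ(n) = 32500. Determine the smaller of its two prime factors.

φ(n) = (p−1)(q−1) = n − (p+q) + 1, so p + q = 32881 − 32500 + 1 = 382.
p and q are the roots of t² − 382t + 32881 = 0.
Discriminant: 382² − 4·32881 = 145924 − 131524 = 14400; √14400 = 120.
q = (382 − 120)/2 = 131, p = (382 + 120)/2 = 251.
Check: 131 · 251 = 32881.

131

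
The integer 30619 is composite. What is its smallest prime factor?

30619 is odd.
Digit sum 19, not divisible by 3.
Ends in 9: not divisible by 5.
7: 30619 = 7·4374 + 1
11: 30619 = 11·2783 + 6
13: 30619 = 13·2355 + 4
17: 30619 = 17·1801 + 2
19: 30619 = 19·1611 + 10
23: 30619 = 23·1331 + 6
29: 30619 = 29·1055 + 24
31: 30619 = 31·987 + 22
37: 30619 = 37·827 + 20
41: 30619 = 41·746 + 33
43: 30619 = 43·712 + 3
47: 30619 = 47·651 + 22
53: 30619 = 53·577 + 38
59: 30619 = 59·518 + 57
61: 30619 = 61·501 + 58
67: 30619 = 67·457

67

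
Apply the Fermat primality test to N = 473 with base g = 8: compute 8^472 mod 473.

262

8^1 ≡ 8 (mod 473)
8^2 ≡ 8^2 = 64 ≡ 64 (mod 473)
8^4 ≡ 64^2 = 4096 ≡ 312 (mod 473)
8^8 ≡ 312^2 = 97344 ≡ 379 (mod 473)
8^16 ≡ 379^2 = 143641 ≡ 322 (mod 473)
8^32 ≡ 322^2 = 103684 ≡ 97 (mod 473)
8^64 ≡ 97^2 = 9409 ≡ 422 (mod 473)
8^128 ≡ 422^2 = 178084 ≡ 236 (mod 473)
8^256 ≡ 236^2 = 55696 ≡ 355 (mod 473)
472 = 256 + 128 + 64 + 16 + 8 in binary powers of 2.
So 8^472 ≡ 355 · 236 · 422 · 322 · 379 ≡ 262 (mod 473).
Since 262 ≠ 1, base 8 is a Fermat witness: 473 is composite.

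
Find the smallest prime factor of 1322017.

1322017 is odd.
Digit sum 16, not divisible by 3.
Ends in 7: not divisible by 5.
7: 1322017 = 7·188859 + 4
11: 1322017 = 11·120183 + 4
13: 1322017 = 13·101693 + 8
17: 1322017 = 17·77765 + 12
19: 1322017 = 19·69579 + 16
23: 1322017 = 23·57479

23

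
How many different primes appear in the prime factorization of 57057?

57057 = 3 · 19019
19019 = 7 · 2717
2717 = 11 · 247
247 = 13 · 19
57057 = 3 · 7 · 11 · 13 · 19, which has 5 distinct prime factors.

5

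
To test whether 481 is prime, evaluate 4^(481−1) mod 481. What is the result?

4^1 ≡ 4 (mod 481)
4^2 ≡ 4^2 = 16 ≡ 16 (mod 481)
4^4 ≡ 16^2 = 256 ≡ 256 (mod 481)
4^8 ≡ 256^2 = 65536 ≡ 120 (mod 481)
4^16 ≡ 120^2 = 14400 ≡ 451 (mod 481)
4^32 ≡ 451^2 = 203401 ≡ 419 (mod 481)
4^64 ≡ 419^2 = 175561 ≡ 477 (mod 481)
4^128 ≡ 477^2 = 227529 ≡ 16 (mod 481)
4^256 ≡ 16^2 = 256 ≡ 256 (mod 481)
480 = 256 + 128 + 64 + 32 in binary powers of 2.
So 4^480 ≡ 256 · 16 · 477 · 419 ≡ 417 (mod 481).
Since 417 ≠ 1, base 4 is a Fermat witness: 481 is composite.

417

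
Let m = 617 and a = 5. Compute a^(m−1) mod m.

1

5^1 ≡ 5 (mod 617)
5^2 ≡ 5^2 = 25 ≡ 25 (mod 617)
5^4 ≡ 25^2 = 625 ≡ 8 (mod 617)
5^8 ≡ 8^2 = 64 ≡ 64 (mod 617)
5^16 ≡ 64^2 = 4096 ≡ 394 (mod 617)
5^32 ≡ 394^2 = 155236 ≡ 369 (mod 617)
5^64 ≡ 369^2 = 136161 ≡ 421 (mod 617)
5^128 ≡ 421^2 = 177241 ≡ 162 (mod 617)
5^256 ≡ 162^2 = 26244 ≡ 330 (mod 617)
5^512 ≡ 330^2 = 108900 ≡ 308 (mod 617)
616 = 512 + 64 + 32 + 8 in binary powers of 2.
So 5^616 ≡ 308 · 421 · 369 · 64 ≡ 1 (mod 617).
Since the result is 1, base 5 gives no evidence that 617 is composite.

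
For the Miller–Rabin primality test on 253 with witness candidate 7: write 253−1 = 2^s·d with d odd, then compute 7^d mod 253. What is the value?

57

253 − 1 = 252 = 2^2 · 63, so d = 63.
7^1 ≡ 7 (mod 253)
7^2 ≡ 7^2 = 49 ≡ 49 (mod 253)
7^4 ≡ 49^2 = 2401 ≡ 124 (mod 253)
7^8 ≡ 124^2 = 15376 ≡ 196 (mod 253)
7^16 ≡ 196^2 = 38416 ≡ 213 (mod 253)
7^32 ≡ 213^2 = 45369 ≡ 82 (mod 253)
63 = 32 + 16 + 8 + 4 + 2 + 1 in binary powers of 2.
So 7^63 ≡ 82 · 213 · 196 · 124 · 49 · 7 ≡ 57 (mod 253).
Squaring chain: 57 → 213; never reaches −1, so base 7 is a Miller–Rabin witness that 253 is composite.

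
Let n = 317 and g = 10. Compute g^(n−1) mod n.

1

10^1 ≡ 10 (mod 317)
10^2 ≡ 10^2 = 100 ≡ 100 (mod 317)
10^4 ≡ 100^2 = 10000 ≡ 173 (mod 317)
10^8 ≡ 173^2 = 29929 ≡ 131 (mod 317)
10^16 ≡ 131^2 = 17161 ≡ 43 (mod 317)
10^32 ≡ 43^2 = 1849 ≡ 264 (mod 317)
10^64 ≡ 264^2 = 69696 ≡ 273 (mod 317)
10^128 ≡ 273^2 = 74529 ≡ 34 (mod 317)
10^256 ≡ 34^2 = 1156 ≡ 205 (mod 317)
316 = 256 + 32 + 16 + 8 + 4 in binary powers of 2.
So 10^316 ≡ 205 · 264 · 43 · 131 · 173 ≡ 1 (mod 317).
Since the result is 1, base 10 gives no evidence that 317 is composite.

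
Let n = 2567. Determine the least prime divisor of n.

17

2567 is odd.
Digit sum 20, not divisible by 3.
Ends in 7: not divisible by 5.
7: 2567 = 7·366 + 5
11: 2567 = 11·233 + 4
13: 2567 = 13·197 + 6
17: 2567 = 17·151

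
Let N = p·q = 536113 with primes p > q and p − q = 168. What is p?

821

Since p = q + 168, we have 536113 = q(q + 168), so q² + 168q − 536113 = 0.
Discriminant: 168² + 4·536113 = 28224 + 2144452 = 2172676; √2172676 = 1474.
q = (−168 + 1474)/2 = 653, and p = q + 168 = 821.
Check: 653 · 821 = 536113.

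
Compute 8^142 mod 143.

64

8^1 ≡ 8 (mod 143)
8^2 ≡ 8^2 = 64 ≡ 64 (mod 143)
8^4 ≡ 64^2 = 4096 ≡ 92 (mod 143)
8^8 ≡ 92^2 = 8464 ≡ 27 (mod 143)
8^16 ≡ 27^2 = 729 ≡ 14 (mod 143)
8^32 ≡ 14^2 = 196 ≡ 53 (mod 143)
8^64 ≡ 53^2 = 2809 ≡ 92 (mod 143)
8^128 ≡ 92^2 = 8464 ≡ 27 (mod 143)
142 = 128 + 8 + 4 + 2 in binary powers of 2.
So 8^142 ≡ 27 · 27 · 92 · 64 ≡ 64 (mod 143).
Since 64 ≠ 1, base 8 is a Fermat witness: 143 is composite.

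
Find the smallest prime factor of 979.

979 is odd.
Digit sum 25, not divisible by 3.
Ends in 9: not divisible by 5.
7: 979 = 7·139 + 6
11: 979 = 11·89

11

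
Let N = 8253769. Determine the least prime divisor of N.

83

8253769 is odd.
Digit sum 40, not divisible by 3.
Ends in 9: not divisible by 5.
7: 8253769 = 7·1179109 + 6
11: 8253769 = 11·750342 + 7
13: 8253769 = 13·634905 + 4
17: 8253769 = 17·485515 + 14
19: 8253769 = 19·434408 + 17
23: 8253769 = 23·358859 + 12
29: 8253769 = 29·284612 + 21
31: 8253769 = 31·266250 + 19
37: 8253769 = 37·223074 + 31
41: 8253769 = 41·201311 + 18
43: 8253769 = 43·191948 + 5
47: 8253769 = 47·175612 + 5
53: 8253769 = 53·155731 + 26
59: 8253769 = 59·139894 + 23
61: 8253769 = 61·135307 + 42
67: 8253769 = 67·123190 + 39
71: 8253769 = 71·116250 + 19
73: 8253769 = 73·113065 + 24
79: 8253769 = 79·104478 + 7
83: 8253769 = 83·99443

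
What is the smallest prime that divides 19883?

19883 is odd.
Digit sum 29, not divisible by 3.
Ends in 3: not divisible by 5.
7: 19883 = 7·2840 + 3
11: 19883 = 11·1807 + 6
13: 19883 = 13·1529 + 6
17: 19883 = 17·1169 + 10
19: 19883 = 19·1046 + 9
23: 19883 = 23·864 + 11
29: 19883 = 29·685 + 18
31: 19883 = 31·641 + 12
37: 19883 = 37·537 + 14
41: 19883 = 41·484 + 39
43: 19883 = 43·462 + 17
47: 19883 = 47·423 + 2
53: 19883 = 53·375 + 8
59: 19883 = 59·337

59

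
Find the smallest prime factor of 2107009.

79

2107009 is odd.
Digit sum 19, not divisible by 3.
Ends in 9: not divisible by 5.
7: 2107009 = 7·301001 + 2
11: 2107009 = 11·191546 + 3
13: 2107009 = 13·162077 + 8
17: 2107009 = 17·123941 + 12
19: 2107009 = 19·110895 + 4
23: 2107009 = 23·91609 + 2
29: 2107009 = 29·72655 + 14
31: 2107009 = 31·67968 + 1
37: 2107009 = 37·56946 + 7
41: 2107009 = 41·51390 + 19
43: 2107009 = 43·49000 + 9
47: 2107009 = 47·44829 + 46
53: 2107009 = 53·39754 + 47
59: 2107009 = 59·35712 + 1
61: 2107009 = 61·34541 + 8
67: 2107009 = 67·31447 + 60
71: 2107009 = 71·29676 + 13
73: 2107009 = 73·28863 + 10
79: 2107009 = 79·26671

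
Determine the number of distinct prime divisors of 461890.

461890 = 2 · 230945
230945 = 5 · 46189
46189 = 11 · 4199
4199 = 13 · 323
323 = 17 · 19
461890 = 2 · 5 · 11 · 13 · 17 · 19, which has 6 distinct prime factors.

6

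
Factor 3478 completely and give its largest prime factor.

3478 = 2 · 1739
1739 = 37 · 47
47 is prime.
So 3478 = 2 · 37 · 47; the largest prime factor is 47.

47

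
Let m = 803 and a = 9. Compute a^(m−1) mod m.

9^1 ≡ 9 (mod 803)
9^2 ≡ 9^2 = 81 ≡ 81 (mod 803)
9^4 ≡ 81^2 = 6561 ≡ 137 (mod 803)
9^8 ≡ 137^2 = 18769 ≡ 300 (mod 803)
9^16 ≡ 300^2 = 90000 ≡ 64 (mod 803)
9^32 ≡ 64^2 = 4096 ≡ 81 (mod 803)
9^64 ≡ 81^2 = 6561 ≡ 137 (mod 803)
9^128 ≡ 137^2 = 18769 ≡ 300 (mod 803)
9^256 ≡ 300^2 = 90000 ≡ 64 (mod 803)
9^512 ≡ 64^2 = 4096 ≡ 81 (mod 803)
802 = 512 + 256 + 32 + 2 in binary powers of 2.
So 9^802 ≡ 81 · 64 · 81 · 81 ≡ 356 (mod 803).
Since 356 ≠ 1, base 9 is a Fermat witness: 803 is composite.

356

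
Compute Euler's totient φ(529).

506

Factor: 529 = 23^2.
φ(529) = 23^1·(23−1) = 506.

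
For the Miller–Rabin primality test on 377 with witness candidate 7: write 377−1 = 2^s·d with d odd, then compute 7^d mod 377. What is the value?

132

377 − 1 = 376 = 2^3 · 47, so d = 47.
7^1 ≡ 7 (mod 377)
7^2 ≡ 7^2 = 49 ≡ 49 (mod 377)
7^4 ≡ 49^2 = 2401 ≡ 139 (mod 377)
7^8 ≡ 139^2 = 19321 ≡ 94 (mod 377)
7^16 ≡ 94^2 = 8836 ≡ 165 (mod 377)
7^32 ≡ 165^2 = 27225 ≡ 81 (mod 377)
47 = 32 + 8 + 4 + 2 + 1 in binary powers of 2.
So 7^47 ≡ 81 · 94 · 139 · 49 · 7 ≡ 132 (mod 377).
Squaring chain: 132 → 82 → 315; never reaches −1, so base 7 is a Miller–Rabin witness that 377 is composite.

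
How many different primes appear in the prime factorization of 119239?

119239 = 43 · 2773
2773 = 47 · 59
119239 = 43 · 47 · 59, which has 3 distinct prime factors.

3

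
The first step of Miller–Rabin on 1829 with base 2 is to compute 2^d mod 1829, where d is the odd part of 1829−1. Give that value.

655

1829 − 1 = 1828 = 2^2 · 457, so d = 457.
2^1 ≡ 2 (mod 1829)
2^2 ≡ 2^2 = 4 ≡ 4 (mod 1829)
2^4 ≡ 4^2 = 16 ≡ 16 (mod 1829)
2^8 ≡ 16^2 = 256 ≡ 256 (mod 1829)
2^16 ≡ 256^2 = 65536 ≡ 1521 (mod 1829)
2^32 ≡ 1521^2 = 2313441 ≡ 1585 (mod 1829)
2^64 ≡ 1585^2 = 2512225 ≡ 1008 (mod 1829)
2^128 ≡ 1008^2 = 1016064 ≡ 969 (mod 1829)
2^256 ≡ 969^2 = 938961 ≡ 684 (mod 1829)
457 = 256 + 128 + 64 + 8 + 1 in binary powers of 2.
So 2^457 ≡ 684 · 969 · 1008 · 256 · 2 ≡ 655 (mod 1829).
Squaring chain: 655 → 1039; never reaches −1, so base 2 is a Miller–Rabin witness that 1829 is composite.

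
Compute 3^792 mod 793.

131

3^1 ≡ 3 (mod 793)
3^2 ≡ 3^2 = 9 ≡ 9 (mod 793)
3^4 ≡ 9^2 = 81 ≡ 81 (mod 793)
3^8 ≡ 81^2 = 6561 ≡ 217 (mod 793)
3^16 ≡ 217^2 = 47089 ≡ 302 (mod 793)
3^32 ≡ 302^2 = 91204 ≡ 9 (mod 793)
3^64 ≡ 9^2 = 81 ≡ 81 (mod 793)
3^128 ≡ 81^2 = 6561 ≡ 217 (mod 793)
3^256 ≡ 217^2 = 47089 ≡ 302 (mod 793)
3^512 ≡ 302^2 = 91204 ≡ 9 (mod 793)
792 = 512 + 256 + 16 + 8 in binary powers of 2.
So 3^792 ≡ 9 · 302 · 302 · 217 ≡ 131 (mod 793).
Since 131 ≠ 1, base 3 is a Fermat witness: 793 is composite.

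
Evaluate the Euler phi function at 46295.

Factor: 46295 = 5 · 47 · 197.
φ(46295) = (5−1) · (47−1) · (197−1) = 4 · 46 · 196 = 36064.

36064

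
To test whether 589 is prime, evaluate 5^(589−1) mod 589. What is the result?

5^1 ≡ 5 (mod 589)
5^2 ≡ 5^2 = 25 ≡ 25 (mod 589)
5^4 ≡ 25^2 = 625 ≡ 36 (mod 589)
5^8 ≡ 36^2 = 1296 ≡ 118 (mod 589)
5^16 ≡ 118^2 = 13924 ≡ 377 (mod 589)
5^32 ≡ 377^2 = 142129 ≡ 180 (mod 589)
5^64 ≡ 180^2 = 32400 ≡ 5 (mod 589)
5^128 ≡ 5^2 = 25 ≡ 25 (mod 589)
5^256 ≡ 25^2 = 625 ≡ 36 (mod 589)
5^512 ≡ 36^2 = 1296 ≡ 118 (mod 589)
588 = 512 + 64 + 8 + 4 in binary powers of 2.
So 5^588 ≡ 118 · 5 · 118 · 36 ≡ 125 (mod 589).
Since 125 ≠ 1, base 5 is a Fermat witness: 589 is composite.

125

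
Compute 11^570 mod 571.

11^1 ≡ 11 (mod 571)
11^2 ≡ 11^2 = 121 ≡ 121 (mod 571)
11^4 ≡ 121^2 = 14641 ≡ 366 (mod 571)
11^8 ≡ 366^2 = 133956 ≡ 342 (mod 571)
11^16 ≡ 342^2 = 116964 ≡ 480 (mod 571)
11^32 ≡ 480^2 = 230400 ≡ 287 (mod 571)
11^64 ≡ 287^2 = 82369 ≡ 145 (mod 571)
11^128 ≡ 145^2 = 21025 ≡ 469 (mod 571)
11^256 ≡ 469^2 = 219961 ≡ 126 (mod 571)
11^512 ≡ 126^2 = 15876 ≡ 459 (mod 571)
570 = 512 + 32 + 16 + 8 + 2 in binary powers of 2.
So 11^570 ≡ 459 · 287 · 480 · 342 · 121 ≡ 1 (mod 571).
Since the result is 1, base 11 gives no evidence that 571 is composite.

1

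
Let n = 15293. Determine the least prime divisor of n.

15293 is odd.
Digit sum 20, not divisible by 3.
Ends in 3: not divisible by 5.
7: 15293 = 7·2184 + 5
11: 15293 = 11·1390 + 3
13: 15293 = 13·1176 + 5
17: 15293 = 17·899 + 10
19: 15293 = 19·804 + 17
23: 15293 = 23·664 + 21
29: 15293 = 29·527 + 10
31: 15293 = 31·493 + 10
37: 15293 = 37·413 + 12
41: 15293 = 41·373

41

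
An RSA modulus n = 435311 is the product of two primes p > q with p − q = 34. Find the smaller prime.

643

Since p = q + 34, we have 435311 = q(q + 34), so q² + 34q − 435311 = 0.
Discriminant: 34² + 4·435311 = 1156 + 1741244 = 1742400; √1742400 = 1320.
q = (−34 + 1320)/2 = 643, and p = q + 34 = 677.
Check: 643 · 677 = 435311.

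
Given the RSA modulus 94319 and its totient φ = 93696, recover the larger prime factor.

φ(n) = (p−1)(q−1) = n − (p+q) + 1, so p + q = 94319 − 93696 + 1 = 624.
p and q are the roots of t² − 624t + 94319 = 0.
Discriminant: 624² − 4·94319 = 389376 − 377276 = 12100; √12100 = 110.
q = (624 − 110)/2 = 257, p = (624 + 110)/2 = 367.
Check: 257 · 367 = 94319.

367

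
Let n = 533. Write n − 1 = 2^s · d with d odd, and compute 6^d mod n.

533 − 1 = 532 = 2^2 · 133, so d = 133.
6^1 ≡ 6 (mod 533)
6^2 ≡ 6^2 = 36 ≡ 36 (mod 533)
6^4 ≡ 36^2 = 1296 ≡ 230 (mod 533)
6^8 ≡ 230^2 = 52900 ≡ 133 (mod 533)
6^16 ≡ 133^2 = 17689 ≡ 100 (mod 533)
6^32 ≡ 100^2 = 10000 ≡ 406 (mod 533)
6^64 ≡ 406^2 = 164836 ≡ 139 (mod 533)
6^128 ≡ 139^2 = 19321 ≡ 133 (mod 533)
133 = 128 + 4 + 1 in binary powers of 2.
So 6^133 ≡ 133 · 230 · 6 ≡ 188 (mod 533).
Squaring chain: 188 → 166; never reaches −1, so base 6 is a Miller–Rabin witness that 533 is composite.

188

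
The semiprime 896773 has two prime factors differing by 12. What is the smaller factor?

Since p = q + 12, we have 896773 = q(q + 12), so q² + 12q − 896773 = 0.
Discriminant: 12² + 4·896773 = 144 + 3587092 = 3587236; √3587236 = 1894.
q = (−12 + 1894)/2 = 941, and p = q + 12 = 953.
Check: 941 · 953 = 896773.

941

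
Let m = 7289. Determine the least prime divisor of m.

37

7289 is odd.
Digit sum 26, not divisible by 3.
Ends in 9: not divisible by 5.
7: 7289 = 7·1041 + 2
11: 7289 = 11·662 + 7
13: 7289 = 13·560 + 9
17: 7289 = 17·428 + 13
19: 7289 = 19·383 + 12
23: 7289 = 23·316 + 21
29: 7289 = 29·251 + 10
31: 7289 = 31·235 + 4
37: 7289 = 37·197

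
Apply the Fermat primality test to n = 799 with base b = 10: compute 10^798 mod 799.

10^1 ≡ 10 (mod 799)
10^2 ≡ 10^2 = 100 ≡ 100 (mod 799)
10^4 ≡ 100^2 = 10000 ≡ 412 (mod 799)
10^8 ≡ 412^2 = 169744 ≡ 356 (mod 799)
10^16 ≡ 356^2 = 126736 ≡ 494 (mod 799)
10^32 ≡ 494^2 = 244036 ≡ 341 (mod 799)
10^64 ≡ 341^2 = 116281 ≡ 426 (mod 799)
10^128 ≡ 426^2 = 181476 ≡ 103 (mod 799)
10^256 ≡ 103^2 = 10609 ≡ 222 (mod 799)
10^512 ≡ 222^2 = 49284 ≡ 545 (mod 799)
798 = 512 + 256 + 16 + 8 + 4 + 2 in binary powers of 2.
So 10^798 ≡ 545 · 222 · 494 · 356 · 412 · 100 ≡ 212 (mod 799).
Since 212 ≠ 1, base 10 is a Fermat witness: 799 is composite.

212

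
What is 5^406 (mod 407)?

104

5^1 ≡ 5 (mod 407)
5^2 ≡ 5^2 = 25 ≡ 25 (mod 407)
5^4 ≡ 25^2 = 625 ≡ 218 (mod 407)
5^8 ≡ 218^2 = 47524 ≡ 312 (mod 407)
5^16 ≡ 312^2 = 97344 ≡ 71 (mod 407)
5^32 ≡ 71^2 = 5041 ≡ 157 (mod 407)
5^64 ≡ 157^2 = 24649 ≡ 229 (mod 407)
5^128 ≡ 229^2 = 52441 ≡ 345 (mod 407)
5^256 ≡ 345^2 = 119025 ≡ 181 (mod 407)
406 = 256 + 128 + 16 + 4 + 2 in binary powers of 2.
So 5^406 ≡ 181 · 345 · 71 · 218 · 25 ≡ 104 (mod 407).
Since 104 ≠ 1, base 5 is a Fermat witness: 407 is composite.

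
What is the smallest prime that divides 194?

2

194 is even: 2 divides it.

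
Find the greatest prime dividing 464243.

464243 = 13 · 35711
35711 = 13 · 2747
2747 = 41 · 67
67 is prime.
So 464243 = 13^2 · 41 · 67; the largest prime factor is 67.

67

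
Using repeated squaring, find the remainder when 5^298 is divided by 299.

64

5^1 ≡ 5 (mod 299)
5^2 ≡ 5^2 = 25 ≡ 25 (mod 299)
5^4 ≡ 25^2 = 625 ≡ 27 (mod 299)
5^8 ≡ 27^2 = 729 ≡ 131 (mod 299)
5^16 ≡ 131^2 = 17161 ≡ 118 (mod 299)
5^32 ≡ 118^2 = 13924 ≡ 170 (mod 299)
5^64 ≡ 170^2 = 28900 ≡ 196 (mod 299)
5^128 ≡ 196^2 = 38416 ≡ 144 (mod 299)
5^256 ≡ 144^2 = 20736 ≡ 105 (mod 299)
298 = 256 + 32 + 8 + 2 in binary powers of 2.
So 5^298 ≡ 105 · 170 · 131 · 25 ≡ 64 (mod 299).
Since 64 ≠ 1, base 5 is a Fermat witness: 299 is composite.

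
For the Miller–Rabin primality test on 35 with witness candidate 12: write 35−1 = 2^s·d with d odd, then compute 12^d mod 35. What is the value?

35 − 1 = 34 = 2^1 · 17, so d = 17.
12^1 ≡ 12 (mod 35)
12^2 ≡ 12^2 = 144 ≡ 4 (mod 35)
12^4 ≡ 4^2 = 16 ≡ 16 (mod 35)
12^8 ≡ 16^2 = 256 ≡ 11 (mod 35)
12^16 ≡ 11^2 = 121 ≡ 16 (mod 35)
17 = 16 + 1 in binary powers of 2.
So 12^17 ≡ 16 · 12 ≡ 17 (mod 35).
Squaring chain: 17; never reaches −1, so base 12 is a Miller–Rabin witness that 35 is composite.

17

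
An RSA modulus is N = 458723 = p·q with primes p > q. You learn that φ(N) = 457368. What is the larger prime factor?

φ(n) = (p−1)(q−1) = n − (p+q) + 1, so p + q = 458723 − 457368 + 1 = 1356.
p and q are the roots of t² − 1356t + 458723 = 0.
Discriminant: 1356² − 4·458723 = 1838736 − 1834892 = 3844; √3844 = 62.
q = (1356 − 62)/2 = 647, p = (1356 + 62)/2 = 709.
Check: 647 · 709 = 458723.

709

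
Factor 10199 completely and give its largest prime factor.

10199 = 7 · 1457
1457 = 31 · 47
47 is prime.
So 10199 = 7 · 31 · 47; the largest prime factor is 47.

47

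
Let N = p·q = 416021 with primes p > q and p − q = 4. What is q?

643

Since p = q + 4, we have 416021 = q(q + 4), so q² + 4q − 416021 = 0.
Discriminant: 4² + 4·416021 = 16 + 1664084 = 1664100; √1664100 = 1290.
q = (−4 + 1290)/2 = 643, and p = q + 4 = 647.
Check: 643 · 647 = 416021.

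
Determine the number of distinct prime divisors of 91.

91 = 7 · 13
91 = 7 · 13, which has 2 distinct prime factors.

2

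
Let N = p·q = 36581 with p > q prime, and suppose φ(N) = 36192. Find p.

φ(n) = (p−1)(q−1) = n − (p+q) + 1, so p + q = 36581 − 36192 + 1 = 390.
p and q are the roots of t² − 390t + 36581 = 0.
Discriminant: 390² − 4·36581 = 152100 − 146324 = 5776; √5776 = 76.
q = (390 − 76)/2 = 157, p = (390 + 76)/2 = 233.
Check: 157 · 233 = 36581.

233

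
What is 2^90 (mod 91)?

2^1 ≡ 2 (mod 91)
2^2 ≡ 2^2 = 4 ≡ 4 (mod 91)
2^4 ≡ 4^2 = 16 ≡ 16 (mod 91)
2^8 ≡ 16^2 = 256 ≡ 74 (mod 91)
2^16 ≡ 74^2 = 5476 ≡ 16 (mod 91)
2^32 ≡ 16^2 = 256 ≡ 74 (mod 91)
2^64 ≡ 74^2 = 5476 ≡ 16 (mod 91)
90 = 64 + 16 + 8 + 2 in binary powers of 2.
So 2^90 ≡ 16 · 16 · 74 · 4 ≡ 64 (mod 91).
Since 64 ≠ 1, base 2 is a Fermat witness: 91 is composite.

64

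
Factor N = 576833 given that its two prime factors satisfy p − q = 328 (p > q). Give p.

Since p = q + 328, we have 576833 = q(q + 328), so q² + 328q − 576833 = 0.
Discriminant: 328² + 4·576833 = 107584 + 2307332 = 2414916; √2414916 = 1554.
q = (−328 + 1554)/2 = 613, and p = q + 328 = 941.
Check: 613 · 941 = 576833.

941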